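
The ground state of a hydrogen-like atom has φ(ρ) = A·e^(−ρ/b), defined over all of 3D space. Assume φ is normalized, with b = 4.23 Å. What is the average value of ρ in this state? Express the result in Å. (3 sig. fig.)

⟨ρ⟩ ≈ 6.35 Å

By definition ⟨ρ⟩ = ∫ ρ |φ(ρ)|² 4πρ² dρ.
Using ∫₀^∞ ρⁿ e^(−αρ) dρ = n!/αⁿ⁺¹, since the A² factors cancel between numerator and denominator, ⟨ρ⟩ = 3·b/2.
With b = 4.23, ⟨ρ⟩ = 6.345.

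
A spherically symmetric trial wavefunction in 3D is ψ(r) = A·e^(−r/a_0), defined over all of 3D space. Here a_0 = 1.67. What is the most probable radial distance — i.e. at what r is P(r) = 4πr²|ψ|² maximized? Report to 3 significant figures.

Differentiate P(r) = 4πr²|ψ|² with respect to r and set to zero.
Solving yields r = a_0.
With a_0 = 1.67, the most probable radial distance is 1.670.

r ≈ 1.67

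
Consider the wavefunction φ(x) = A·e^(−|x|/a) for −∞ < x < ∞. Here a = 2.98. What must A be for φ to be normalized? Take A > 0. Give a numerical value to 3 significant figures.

We need A² ∫|f|² dx = 1, taking the integral from −∞ to ∞.
With ∫₀^∞ x^0 e^(−αx) dx = 0!/α^1, carrying out the integral gives A² · a.
So A² = (a)^(−1).
Substituting a = 2.98 gives A² = 0.3356, so A = 0.5793.

A ≈ 0.579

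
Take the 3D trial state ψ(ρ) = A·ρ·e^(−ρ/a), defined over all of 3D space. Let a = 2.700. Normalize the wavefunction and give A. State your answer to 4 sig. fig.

Require ∫ |ψ|² 4πρ² dρ = 1 over the whole domain.
Using ∫₀^∞ ρⁿ e^(−αρ) dρ = n!/αⁿ⁺¹, carrying out the integral gives A² · 3·π·a^5.
So A² = (3·π·a^5)^(−1).
Substituting a = 2.700 gives A² = 0.00073945, so A = 0.027193.

A ≈ 0.02719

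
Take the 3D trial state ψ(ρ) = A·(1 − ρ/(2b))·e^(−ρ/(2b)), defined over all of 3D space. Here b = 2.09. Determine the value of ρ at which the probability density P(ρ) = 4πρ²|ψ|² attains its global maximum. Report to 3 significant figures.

ρ ≈ 10.9

Set d/dρ [P(ρ) = 4πρ²|ψ|²] = 0 and solve for ρ > 0.
Solving yields ρ = b·(√(5) + 3).
With b = 2.09, the most probable radial distance is 10.94.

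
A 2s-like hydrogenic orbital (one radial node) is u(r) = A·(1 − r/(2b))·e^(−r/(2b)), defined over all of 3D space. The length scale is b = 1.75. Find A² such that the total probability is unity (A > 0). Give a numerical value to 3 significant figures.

A^2 ≈ 0.00742

Normalization requires ∫|u|² 4πr² dr = 1, integrated from 0 to ∞.
In 3D with spherical symmetry the volume element is 4πr² dr.
Recall ∫₀^∞ r^m e^(−r/β) dr = m!·β^(m+1), carrying out the integral gives A² · 8·π·b^3.
With b = 1.75: A² = 0.007424 and A = 0.08616.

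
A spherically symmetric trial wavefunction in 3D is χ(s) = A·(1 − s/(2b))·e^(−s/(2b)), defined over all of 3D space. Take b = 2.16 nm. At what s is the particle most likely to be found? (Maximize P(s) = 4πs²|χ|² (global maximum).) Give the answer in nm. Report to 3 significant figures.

The maximum of P(s) = 4πs²|χ|² occurs where its derivative vanishes.
This gives s = b·(√(5) + 3).
With b = 2.16, the most probable radial distance is 11.31 nm.

s ≈ 11.3 nm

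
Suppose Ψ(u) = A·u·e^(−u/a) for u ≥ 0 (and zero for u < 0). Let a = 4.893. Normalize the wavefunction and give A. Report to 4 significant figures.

Require ∫ |Ψ|² du = 1 over the whole domain.
The integral (without the A² prefactor) comes out to a^3/4.
Setting this equal to 1 gives A² = 1/(a^3/4).
With a = 4.893: A² = 0.034146 and A = 0.18479.

A ≈ 0.1848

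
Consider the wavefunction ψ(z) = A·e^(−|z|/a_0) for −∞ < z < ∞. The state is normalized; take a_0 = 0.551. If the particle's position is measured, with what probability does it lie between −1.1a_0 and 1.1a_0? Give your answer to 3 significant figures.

P ≈ 0.889

P = ∫_{−1.1a_0}^{1.1a_0} |ψ(z)|² dz.
With A² fixed by ∫|ψ|² = 1, i.e. A² = (a_0)^(−1), substitute and integrate.
Both integrals are even about z = 0, so only the z ≥ 0 halves are needed (the factors of 2 cancel). Let u = z/a_0; then A² and the length scale cancel, so P = ∫_{0}^{1.1} e^(-2·u) du ÷ ∫_{0}^{∞} e^(-2·u) du.
With ∫ e^(-2·u) du = -e^(-2·u)/2 + C, the region integral is 1/2 - e^(-11/5)/2 and the full one is 1/2.
Taking the ratio, P = 0.8892.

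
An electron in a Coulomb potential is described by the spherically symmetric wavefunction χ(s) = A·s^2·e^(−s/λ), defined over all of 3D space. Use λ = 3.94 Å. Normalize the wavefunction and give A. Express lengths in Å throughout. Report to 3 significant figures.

The normalization condition is ∫|χ|² 4πs² ds = 1 from 0 to ∞.
∫|χ|² 4πs² ds = A²·(45·π·λ^7/2).
So A² = (45·π·λ^7/2)^(−1).
With λ = 3.94: A² = 9.598E-7 and A = 0.0009797.

A ≈ 0.000980 Å^(-7/2)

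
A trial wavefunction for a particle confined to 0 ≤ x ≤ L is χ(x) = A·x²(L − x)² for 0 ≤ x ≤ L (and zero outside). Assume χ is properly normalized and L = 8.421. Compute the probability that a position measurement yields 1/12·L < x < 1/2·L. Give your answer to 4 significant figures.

P ≈ 0.4996

|χ|² is the probability density, so P = ∫_{1/12·L}^{1/2·L} |χ|² dx.
The normalization integral ∫|χ|²dx over the whole domain equals L^9/630·A², and A² cancels in the ratio.
Substituting u = x/L, A² and the length scale cancel in the ratio: P = ∫_{1/12}^{1/2} u^4·(1 - u)^4 du / ∫_{0}^{1} u^4·(1 - u)^4 du.
With ∫ u^4·(1 - u)^4 du = u^5·(70·u^4 - 315·u^3 + 540·u^2 - 420·u + 126)/630 + C, the region integral is ≈ 0.000793048 and the full one is 1/630.
The result is P = 0.49962.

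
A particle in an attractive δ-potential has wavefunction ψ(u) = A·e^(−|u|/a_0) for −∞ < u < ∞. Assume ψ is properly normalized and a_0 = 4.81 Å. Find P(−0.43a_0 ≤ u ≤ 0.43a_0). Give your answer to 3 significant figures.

P = ∫_{−0.43a_0}^{0.43a_0} |ψ(u)|² du.
The normalization integral ∫|ψ|²du over the whole domain equals a_0·A², and A² cancels in the ratio.
By symmetry take twice the u ≥ 0 contribution in numerator and denominator; the 2's cancel. Substituting t = u/a_0, A² and the length scale cancel in the ratio: P = ∫_{0}^{0.43} e^(-2·t) dt / ∫_{0}^{∞} e^(-2·t) dt.
With ∫ e^(-2·t) dt = -e^(-2·t)/2 + C, the region integral is 1/2 - e^(-43/50)/2 and the full one is 1/2.
This works out to P = 0.5768.

P ≈ 0.577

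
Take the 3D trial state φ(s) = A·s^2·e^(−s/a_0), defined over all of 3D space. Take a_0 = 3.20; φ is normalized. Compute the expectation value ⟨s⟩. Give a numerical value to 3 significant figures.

⟨s⟩ = ∫ s |φ|² 4πs² ds over the full domain.
The ratio of the moment integral to the normalization integral gives ⟨s⟩ = 7·a_0/2.
With a_0 = 3.20, ⟨s⟩ = 11.20.

⟨s⟩ ≈ 11.2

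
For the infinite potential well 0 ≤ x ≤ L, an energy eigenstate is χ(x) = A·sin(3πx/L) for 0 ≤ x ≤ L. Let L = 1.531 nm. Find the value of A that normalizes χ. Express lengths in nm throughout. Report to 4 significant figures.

Require ∫ |χ|² dx = 1 over the whole domain.
Carrying out the integral gives A² · L/2.
So A² = (L/2)^(−1).
With L = 1.531: A² = 1.3063 and A = 1.1430.

A ≈ 1.143 nm^(-1/2)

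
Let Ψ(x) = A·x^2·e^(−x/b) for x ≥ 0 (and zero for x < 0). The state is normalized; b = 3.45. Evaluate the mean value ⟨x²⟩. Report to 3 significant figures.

⟨x^2⟩ ≈ 89.3

⟨x²⟩ = ∫ x^2 |Ψ|² dx over the full domain.
The ratio of the moment integral to the normalization integral gives ⟨x²⟩ = 15·b^2/2.
With b = 3.45, ⟨x^2⟩ = 89.27.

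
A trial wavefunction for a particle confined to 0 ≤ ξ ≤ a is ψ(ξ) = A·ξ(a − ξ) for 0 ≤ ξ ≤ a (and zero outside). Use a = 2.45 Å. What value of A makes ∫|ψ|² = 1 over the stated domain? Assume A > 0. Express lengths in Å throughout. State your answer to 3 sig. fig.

A ≈ 0.583 Å^(-5/2)

The normalization condition is ∫|ψ|² dξ = 1 from 0 to a.
∫|ψ|² dξ = A²·(a^5/30).
So A² = (a^5/30)^(−1).
With a = 2.45: A² = 0.3399 and A = 0.5830.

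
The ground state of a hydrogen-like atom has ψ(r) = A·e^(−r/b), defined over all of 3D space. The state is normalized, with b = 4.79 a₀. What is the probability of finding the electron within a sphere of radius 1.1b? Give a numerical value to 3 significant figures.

P ≈ 0.377

With dV = 4πr²dr, the probability is ∫|ψ|² dV over r ≤ 1.1b.
A² is fixed by ∫₀^∞ 4πr²|ψ|² dr = 1, i.e. A² = (π·b^3)^(−1).
Let u = r/b; then A², 4π and the length scale all cancel, so P = ∫_{0}^{1.1} u^2·e^(-2·u) du ÷ ∫_{0}^{∞} u^2·e^(-2·u) du.
Using ∫ u^2·e^(-2·u) du = -(2·u^2 + 2·u + 1)·e^(-2·u)/4, the numerator is 1/4 - 281·e^(-11/5)/200 and the denominator is 1/4.
Taking the ratio yields P = 0.3773.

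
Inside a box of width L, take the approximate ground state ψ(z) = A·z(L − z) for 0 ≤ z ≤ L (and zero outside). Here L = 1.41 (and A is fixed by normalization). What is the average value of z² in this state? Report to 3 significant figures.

⟨z^2⟩ ≈ 0.568

⟨z²⟩ = ∫ z^2 |ψ|² dz over the full domain.
The ratio of the moment integral to the normalization integral gives ⟨z²⟩ = 2·L^2/7.
Putting L = 1.41 gives 0.5680.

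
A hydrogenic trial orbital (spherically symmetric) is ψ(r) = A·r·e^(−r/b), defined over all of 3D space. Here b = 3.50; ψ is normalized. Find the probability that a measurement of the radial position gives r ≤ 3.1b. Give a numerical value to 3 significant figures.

With dV = 4πr²dr, the probability is ∫|ψ|² dV over r ≤ 3.1b.
The full normalization integral is A²·[3·π·b^5] = 1, fixing A².
Substituting u = r/b, A², 4π and the length scale all cancel in the ratio: P = ∫_{0}^{3.1} u^4·e^(-2·u) du / ∫_{0}^{∞} u^4·e^(-2·u) du.
Using ∫ u^4·e^(-2·u) du = -(u^4/2 + u^3 + 3·u^2/2 + 3·u/2 + 3/4)·e^(-2·u), the numerator is ≈ 0.55562 and the denominator is 3/4.
This evaluates to P = 0.7408.

P ≈ 0.741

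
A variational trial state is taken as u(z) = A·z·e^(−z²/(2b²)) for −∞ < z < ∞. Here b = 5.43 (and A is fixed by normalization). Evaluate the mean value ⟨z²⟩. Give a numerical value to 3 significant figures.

The expectation value is the |u|²-weighted average of z^2: ∫ z^2|u|² dz.
With ∫_{−∞}^{∞} z^(2m) e^(−αz²) dz = (2m−1)!!·√π / (2^m α^(m+1/2)), the ratio of the moment integral to the normalization integral gives ⟨z²⟩ = 3·b^2/2.
With b = 5.43, ⟨z^2⟩ = 44.23.

⟨z^2⟩ ≈ 44.2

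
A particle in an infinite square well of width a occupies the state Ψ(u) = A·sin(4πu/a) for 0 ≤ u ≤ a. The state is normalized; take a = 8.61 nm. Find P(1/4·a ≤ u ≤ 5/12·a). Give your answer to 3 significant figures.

|Ψ|² is the probability density, so P = ∫_{1/4·a}^{5/12·a} |Ψ|² du.
With A² fixed by ∫|Ψ|² = 1, i.e. A² = (a/2)^(−1), substitute and integrate.
Substituting t = u/a, A² and the length scale cancel in the ratio: P = ∫_{1/4}^{5/12} sin(4·π·t)^2 dt / ∫_{0}^{1} sin(4·π·t)^2 dt.
Using ∫ sin(4·π·t)^2 dt = t/2 - sin(4·π·t)·cos(4·π·t)/(8·π), the numerator is √(3)/(32·π) + 1/12 and the denominator is 1/2.
Taking the ratio, P = (√(3)/16 + π/6)/π.

P ≈ 0.201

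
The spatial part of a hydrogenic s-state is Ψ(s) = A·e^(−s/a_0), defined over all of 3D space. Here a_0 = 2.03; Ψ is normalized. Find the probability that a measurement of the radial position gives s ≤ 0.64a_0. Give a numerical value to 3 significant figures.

P ≈ 0.138

Integrate the radial probability density 4πs²|Ψ|² over s ≤ 0.64a_0.
The full normalization integral is A²·[π·a_0^3] = 1, fixing A².
Let u = s/a_0; then A², 4π and the length scale all cancel, so P = ∫_{0}^{0.64} u^2·e^(-2·u) du ÷ ∫_{0}^{∞} u^2·e^(-2·u) du.
With ∫ u^2·e^(-2·u) du = -(2·u^2 + 2·u + 1)·e^(-2·u)/4 + C, the region integral is 1/4 - 1937·e^(-32/25)/2500 and the full one is 1/4.
The region integral divided by the full integral gives P = 0.1383.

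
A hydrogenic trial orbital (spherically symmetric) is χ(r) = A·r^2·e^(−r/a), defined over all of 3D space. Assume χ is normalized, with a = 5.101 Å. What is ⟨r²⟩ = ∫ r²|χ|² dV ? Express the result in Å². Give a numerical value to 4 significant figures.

⟨r^2⟩ ≈ 364.3 Å^2

⟨r²⟩ = ∫ r^2 |χ|² 4πr² dr over the full domain.
Evaluating both integrals, ⟨r²⟩ = 14·a^2.
With a = 5.101, ⟨r^2⟩ = 364.28.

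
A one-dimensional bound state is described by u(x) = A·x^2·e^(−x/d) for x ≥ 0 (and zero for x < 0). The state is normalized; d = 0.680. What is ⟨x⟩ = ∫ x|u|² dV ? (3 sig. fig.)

⟨x⟩ ≈ 1.70

⟨x⟩ = ∫ x |u|² dx over the full domain.
Recall ∫₀^∞ x^m e^(−x/β) dx = m!·β^(m+1), since the A² factors cancel between numerator and denominator, ⟨x⟩ = 5·d/2.
Putting d = 0.680 gives 1.700.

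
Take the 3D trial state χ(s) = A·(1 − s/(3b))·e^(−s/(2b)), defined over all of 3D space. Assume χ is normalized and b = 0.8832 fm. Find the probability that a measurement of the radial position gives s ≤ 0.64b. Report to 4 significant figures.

P ≈ 0.05858

With dV = 4πs²ds, the probability is ∫|χ|² dV over s ≤ 0.64b.
Normalization gives A² = 1/(8·π·b^3/3).
Substituting u = s/b, A², 4π and the length scale all cancel in the ratio: P = ∫_{0}^{0.64} u^2·(1 - u/3)^2·e^(-u) du / ∫_{0}^{∞} u^2·(1 - u/3)^2·e^(-u) du.
Using ∫ u^2·(1 - u/3)^2·e^(-u) du = (-u^4 + 2·u^3 - 3·u^2 - 6·u - 6)·e^(-u)/9, the numerator is ≈ 0.0390549 and the denominator is 2/3.
The region integral divided by the full integral gives P = 0.058582.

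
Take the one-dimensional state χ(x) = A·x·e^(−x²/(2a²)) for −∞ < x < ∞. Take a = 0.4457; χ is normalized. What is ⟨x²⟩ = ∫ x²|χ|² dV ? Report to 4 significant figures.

⟨x²⟩ = ∫ x^2 |χ|² dx over the full domain.
Using the Gaussian integral ∫_{−∞}^{∞} e^(−αx²) dx = √(π/α), the ratio of the moment integral to the normalization integral gives ⟨x²⟩ = 3·a^2/2.
Putting a = 0.4457 gives 0.29797.

⟨x^2⟩ ≈ 0.2980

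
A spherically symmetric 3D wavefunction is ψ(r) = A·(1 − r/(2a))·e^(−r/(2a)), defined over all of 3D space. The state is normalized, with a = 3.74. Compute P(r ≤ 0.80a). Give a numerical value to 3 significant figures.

Integrate the radial probability density 4πr²|ψ|² over r ≤ 0.80a.
A² is fixed by ∫₀^∞ 4πr²|ψ|² dr = 1, i.e. A² = (8·π·a^3)^(−1).
In terms of u = r/a (A², 4π and the length scale all cancel between numerator and denominator), P = [∫_{0}^{0.80} u^2·(1 - u/2)^2·e^(-u) du] / [∫_{0}^{∞} u^2·(1 - u/2)^2·e^(-u) du].
Using ∫ u^2·(1 - u/2)^2·e^(-u) du = -(u^4/4 + u^2 + 2·u + 2)·e^(-u), the numerator is 2 - 2714·e^(-4/5)/625 and the denominator is 2.
Taking the ratio yields P = 0.02442.

P ≈ 0.0244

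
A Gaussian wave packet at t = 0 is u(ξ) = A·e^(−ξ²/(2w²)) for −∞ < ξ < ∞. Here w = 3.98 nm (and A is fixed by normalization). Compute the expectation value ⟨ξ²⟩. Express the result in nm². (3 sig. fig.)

⟨ξ^2⟩ ≈ 7.92 nm^2

By definition ⟨ξ²⟩ = ∫ ξ^2 |u(ξ)|² dξ.
Using the Gaussian integral ∫_{−∞}^{∞} e^(−αξ²) dξ = √(π/α), the ratio of the moment integral to the normalization integral gives ⟨ξ²⟩ = w^2/2.
Putting w = 3.98 gives 7.920.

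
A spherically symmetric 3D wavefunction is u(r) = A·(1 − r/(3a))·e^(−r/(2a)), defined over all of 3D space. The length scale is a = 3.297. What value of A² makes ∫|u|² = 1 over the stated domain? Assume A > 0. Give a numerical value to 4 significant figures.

A^2 ≈ 0.003331

We need A² ∫|f|² 4πr² dr = 1, taking the integral from 0 to ∞.
Recall ∫₀^∞ r^m e^(−r/β) dr = m!·β^(m+1), the integral (without the A² prefactor) comes out to 8·π·a^3/3.
Plugging in a = 3.297 yields A = 0.057711.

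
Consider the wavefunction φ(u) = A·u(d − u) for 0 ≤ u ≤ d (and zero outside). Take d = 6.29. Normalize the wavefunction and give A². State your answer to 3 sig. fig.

The normalization condition is ∫|φ|² du = 1 from 0 to d.
Expanding the polynomial and integrating term by term, carrying out the integral gives A² · d^5/30.
Plugging in d = 6.29 yields A = 0.05520.

A^2 ≈ 0.00305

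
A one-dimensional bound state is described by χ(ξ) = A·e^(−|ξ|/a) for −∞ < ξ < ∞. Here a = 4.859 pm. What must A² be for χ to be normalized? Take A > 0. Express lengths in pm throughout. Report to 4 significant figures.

The normalization condition is ∫|χ|² dξ = 1 from −∞ to ∞.
Recall ∫₀^∞ ξ^m e^(−ξ/β) dξ = m!·β^(m+1), carrying out the integral gives A² · a.
Setting this equal to 1 gives A² = 1/(a).
Substituting a = 4.859 gives A² = 0.20580, so A = 0.45366.

A^2 ≈ 0.2058 pm^(-1)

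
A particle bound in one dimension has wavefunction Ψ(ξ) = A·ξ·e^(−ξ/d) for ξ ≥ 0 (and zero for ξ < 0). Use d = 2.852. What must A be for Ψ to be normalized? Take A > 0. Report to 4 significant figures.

Normalization requires ∫|Ψ|² dξ = 1, integrated from 0 to ∞.
With Ψ = A·ξ·e^(−ξ/d), the integral evaluates to A²·[d^3/4].
Hence A² = 1/[d^3/4].
With d = 2.852: A² = 0.17243 and A = 0.41525.

A ≈ 0.4152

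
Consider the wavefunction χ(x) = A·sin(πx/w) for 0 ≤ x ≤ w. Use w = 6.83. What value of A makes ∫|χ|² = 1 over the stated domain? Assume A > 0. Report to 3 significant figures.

We need A² ∫|f|² dx = 1, taking the integral from 0 to w.
The integral (without the A² prefactor) comes out to w/2.
Substituting w = 6.83 gives A² = 0.2928, so A = 0.5411.

A ≈ 0.541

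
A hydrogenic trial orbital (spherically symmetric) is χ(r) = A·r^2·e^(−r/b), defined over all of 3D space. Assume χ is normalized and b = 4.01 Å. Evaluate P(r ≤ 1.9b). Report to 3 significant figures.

P = ∫ |χ|² 4πr² dr over r ≤ 1.9b.
The full normalization integral is A²·[45·π·b^7/2] = 1, fixing A².
In terms of u = r/b (A², 4π and the length scale all cancel between numerator and denominator), P = [∫_{0}^{1.9} u^6·e^(-2·u) du] / [∫_{0}^{∞} u^6·e^(-2·u) du].
With ∫ u^6·e^(-2·u) du = -(4·u^6 + 12·u^5 + 30·u^4 + 60·u^3 + 90·u^2 + 90·u + 45)·e^(-2·u)/8 + C, the region integral is ≈ 0.51127 and the full one is 45/8.
Taking the ratio yields P = 0.09089.

P ≈ 0.0909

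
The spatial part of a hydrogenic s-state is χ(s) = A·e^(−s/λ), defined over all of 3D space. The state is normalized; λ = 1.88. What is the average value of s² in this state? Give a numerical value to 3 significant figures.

⟨s^2⟩ ≈ 10.6

The expectation value is the |χ|²-weighted average of s^2: ∫ s^2|χ|² 4πs² ds.
Using ∫₀^∞ sⁿ e^(−αs) ds = n!/αⁿ⁺¹, since the A² factors cancel between numerator and denominator, ⟨s²⟩ = 3·λ^2.
Putting λ = 1.88 gives 10.60.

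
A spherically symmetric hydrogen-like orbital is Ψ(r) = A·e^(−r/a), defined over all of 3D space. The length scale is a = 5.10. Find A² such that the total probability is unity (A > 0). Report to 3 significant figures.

Normalization requires ∫|Ψ|² 4πr² dr = 1, integrated from 0 to ∞.
Using ∫₀^∞ rⁿ e^(−αr) dr = n!/αⁿ⁺¹, carrying out the integral gives A² · π·a^3.
Setting this equal to 1 gives A² = 1/(π·a^3).
Substituting a = 5.10 gives A² = 0.002400, so A = 0.04899.

A^2 ≈ 0.00240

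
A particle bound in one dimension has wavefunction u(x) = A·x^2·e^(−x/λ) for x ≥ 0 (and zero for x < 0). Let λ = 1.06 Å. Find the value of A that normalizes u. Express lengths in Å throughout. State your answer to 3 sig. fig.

A ≈ 0.998 Å^(-5/2)

Require ∫ |u|² dx = 1 over the whole domain.
Recall ∫₀^∞ x^m e^(−x/β) dx = m!·β^(m+1), the integral (without the A² prefactor) comes out to 3·λ^5/4.
Substituting λ = 1.06 gives A² = 0.9963, so A = 0.9982.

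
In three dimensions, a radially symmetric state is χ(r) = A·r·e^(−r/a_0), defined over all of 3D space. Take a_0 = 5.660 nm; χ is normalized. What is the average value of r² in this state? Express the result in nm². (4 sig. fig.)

⟨r²⟩ = ∫ r^2 |χ|² 4πr² dr over the full domain.
With ∫₀^∞ r^6 e^(−αr) dr = 6!/α^7, evaluating both integrals, ⟨r²⟩ = 15·a_0^2/2.
Putting a_0 = 5.660 gives 240.27.

⟨r^2⟩ ≈ 240.3 nm^2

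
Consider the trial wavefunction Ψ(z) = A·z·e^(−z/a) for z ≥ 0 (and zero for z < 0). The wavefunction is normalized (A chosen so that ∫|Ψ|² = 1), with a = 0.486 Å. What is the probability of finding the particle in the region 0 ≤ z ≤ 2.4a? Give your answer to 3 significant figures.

P ≈ 0.857

|Ψ|² is the probability density, so P = ∫_{0}^{2.4a} |Ψ|² dz.
Since A² = 1/(a^3/4), this is the region integral divided by the full normalization integral.
Substituting u = z/a, A² and the length scale cancel in the ratio: P = ∫_{0}^{2.4} u^2·e^(-2·u) du / ∫_{0}^{∞} u^2·e^(-2·u) du.
An antiderivative of u^2·e^(-2·u) is -(2·u^2 + 2·u + 1)·e^(-2·u)/4; evaluating from 0 to 2.4 gives 1/4 - 433·e^(-24/5)/100, while the full integral is 1/4.
Taking the ratio, P = 0.8575.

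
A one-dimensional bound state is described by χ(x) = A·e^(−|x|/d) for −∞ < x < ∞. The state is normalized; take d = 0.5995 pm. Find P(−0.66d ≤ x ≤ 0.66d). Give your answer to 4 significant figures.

P ≈ 0.7329

P = ∫_{−0.66d}^{0.66d} |χ(x)|² dx.
With A² fixed by ∫|χ|² = 1, i.e. A² = (d)^(−1), substitute and integrate.
By symmetry take twice the x ≥ 0 contribution in numerator and denominator; the 2's cancel. Substituting u = x/d, A² and the length scale cancel in the ratio: P = ∫_{0}^{0.66} e^(-2·u) du / ∫_{0}^{∞} e^(-2·u) du.
An antiderivative of e^(-2·u) is -e^(-2·u)/2; evaluating from 0 to 0.66 gives 1/2 - e^(-33/25)/2, while the full integral is 1/2.
This works out to P = 0.73286.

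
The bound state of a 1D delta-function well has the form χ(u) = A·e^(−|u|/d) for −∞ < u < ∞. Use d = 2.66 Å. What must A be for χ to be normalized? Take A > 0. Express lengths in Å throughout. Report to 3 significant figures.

A ≈ 0.613 Å^(-1/2)

The normalization condition is ∫|χ|² du = 1 from −∞ to ∞.
∫|χ|² du = A²·(d).
Substituting d = 2.66 gives A² = 0.3759, so A = 0.6131.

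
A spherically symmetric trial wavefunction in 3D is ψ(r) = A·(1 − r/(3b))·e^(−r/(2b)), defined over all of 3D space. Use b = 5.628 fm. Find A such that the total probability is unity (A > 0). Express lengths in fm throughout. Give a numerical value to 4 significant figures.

We need A² ∫|f|² 4πr² dr = 1, taking the integral from 0 to ∞.
Using ∫₀^∞ rⁿ e^(−αr) dr = n!/αⁿ⁺¹, carrying out the integral gives A² · 8·π·b^3/3.
Substituting b = 5.628 gives A² = 0.00066961, so A = 0.025877.

A ≈ 0.02588 fm^(-3/2)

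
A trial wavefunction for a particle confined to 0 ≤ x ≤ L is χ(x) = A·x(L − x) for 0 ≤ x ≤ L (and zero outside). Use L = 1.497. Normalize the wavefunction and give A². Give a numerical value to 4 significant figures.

The normalization condition is ∫|χ|² dx = 1 from 0 to L.
Expanding the polynomial and integrating term by term, ∫|χ|² dx = A²·(L^5/30).
Plugging in L = 1.497 yields A = 1.9976.

A^2 ≈ 3.990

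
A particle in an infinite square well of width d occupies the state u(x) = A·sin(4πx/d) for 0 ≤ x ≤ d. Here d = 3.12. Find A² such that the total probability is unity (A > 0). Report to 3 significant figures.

A^2 ≈ 0.641

We need A² ∫|f|² dx = 1, taking the integral from 0 to d.
∫|u|² dx = A²·(d/2).
Substituting d = 3.12 gives A² = 0.6410, so A = 0.8006.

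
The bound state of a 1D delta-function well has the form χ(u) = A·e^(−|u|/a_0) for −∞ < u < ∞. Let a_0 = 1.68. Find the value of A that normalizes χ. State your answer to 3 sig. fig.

A ≈ 0.772

We need A² ∫|f|² du = 1, taking the integral from −∞ to ∞.
The integral (without the A² prefactor) comes out to a_0.
Setting this equal to 1 gives A² = 1/(a_0).
Plugging in a_0 = 1.68 yields A = 0.7715.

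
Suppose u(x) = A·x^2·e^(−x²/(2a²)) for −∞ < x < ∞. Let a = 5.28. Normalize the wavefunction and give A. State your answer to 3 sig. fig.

A ≈ 0.0135

Require ∫ |u|² dx = 1 over the whole domain.
Using the Gaussian integral ∫_{−∞}^{∞} e^(−αx²) dx = √(π/α), carrying out the integral gives A² · 3·√(π)·a^5/4.
Hence A² = 1/[3·√(π)·a^5/4].
Plugging in a = 5.28 yields A = 0.01354.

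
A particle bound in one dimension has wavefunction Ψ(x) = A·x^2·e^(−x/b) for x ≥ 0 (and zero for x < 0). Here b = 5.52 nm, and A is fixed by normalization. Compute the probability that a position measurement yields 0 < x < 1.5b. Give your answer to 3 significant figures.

The probability is P = ∫ |Ψ|² dx over [0, 1.5b].
Since A² = 1/(3·b^5/4), this is the region integral divided by the full normalization integral.
In terms of u = x/b (A² and the length scale cancel between numerator and denominator), P = [∫_{0}^{1.5} u^4·e^(-2·u) du] / [∫_{0}^{∞} u^4·e^(-2·u) du].
Using ∫ u^4·e^(-2·u) du = -(u^4/2 + u^3 + 3·u^2/2 + 3·u/2 + 3/4)·e^(-2·u), the numerator is 3/4 - 393·e^(-3)/32 and the denominator is 3/4.
Evaluating gives P = 0.1847.

P ≈ 0.185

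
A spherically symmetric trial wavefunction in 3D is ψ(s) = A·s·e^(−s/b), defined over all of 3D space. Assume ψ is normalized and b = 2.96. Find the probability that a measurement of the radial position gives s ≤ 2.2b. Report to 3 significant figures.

Integrate the radial probability density 4πs²|ψ|² over s ≤ 2.2b.
A² is fixed by ∫₀^∞ 4πs²|ψ|² ds = 1, i.e. A² = (3·π·b^5)^(−1).
Substituting u = s/b, A², 4π and the length scale all cancel in the ratio: P = ∫_{0}^{2.2} u^4·e^(-2·u) du / ∫_{0}^{∞} u^4·e^(-2·u) du.
With ∫ u^4·e^(-2·u) du = -(u^4/2 + u^3 + 3·u^2/2 + 3·u/2 + 3/4)·e^(-2·u) + C, the region integral is ≈ 0.33661 and the full one is 3/4.
Taking the ratio yields P = 0.4488.

P ≈ 0.449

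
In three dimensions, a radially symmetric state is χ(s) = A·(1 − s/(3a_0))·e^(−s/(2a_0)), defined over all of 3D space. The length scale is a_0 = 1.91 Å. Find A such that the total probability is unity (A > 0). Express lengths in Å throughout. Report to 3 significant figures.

We need A² ∫|f|² 4πs² ds = 1, taking the integral from 0 to ∞.
The angular integral contributes 4π, leaving ∫₀^∞ s²|χ|² ds.
∫|χ|² 4πs² ds = A²·(8·π·a_0^3/3).
Hence A² = 1/[8·π·a_0^3/3].
With a_0 = 1.91: A² = 0.01713 and A = 0.1309.

A ≈ 0.131 Å^(-3/2)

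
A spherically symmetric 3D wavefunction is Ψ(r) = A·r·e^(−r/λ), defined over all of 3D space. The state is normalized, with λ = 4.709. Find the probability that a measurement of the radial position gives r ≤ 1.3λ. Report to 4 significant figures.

P ≈ 0.1226

With dV = 4πr²dr, the probability is ∫|Ψ|² dV over r ≤ 1.3λ.
Normalization gives A² = 1/(3·π·λ^5).
Substituting u = r/λ, A², 4π and the length scale all cancel in the ratio: P = ∫_{0}^{1.3} u^4·e^(-2·u) du / ∫_{0}^{∞} u^4·e^(-2·u) du.
An antiderivative of u^4·e^(-2·u) is -(u^4/2 + u^3 + 3·u^2/2 + 3·u/2 + 3/4)·e^(-2·u); evaluating from 0 to 1.3 gives ≈ 0.0919324, while the full integral is 3/4.
The region integral divided by the full integral gives P = 0.12258.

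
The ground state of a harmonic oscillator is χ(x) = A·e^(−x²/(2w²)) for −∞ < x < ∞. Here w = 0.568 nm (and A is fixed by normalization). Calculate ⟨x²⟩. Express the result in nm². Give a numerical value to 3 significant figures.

⟨x^2⟩ ≈ 0.161 nm^2

⟨x²⟩ = ∫ x^2 |χ|² dx over the full domain.
Since the A² factors cancel between numerator and denominator, ⟨x²⟩ = w^2/2.
Putting w = 0.568 gives 0.1613.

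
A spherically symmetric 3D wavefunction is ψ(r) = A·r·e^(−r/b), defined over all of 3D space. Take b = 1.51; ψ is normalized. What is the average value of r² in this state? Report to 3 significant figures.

⟨r^2⟩ ≈ 17.1

By definition ⟨r²⟩ = ∫ r^2 |ψ(r)|² 4πr² dr.
Evaluating both integrals, ⟨r²⟩ = 15·b^2/2.
With b = 1.51, ⟨r^2⟩ = 17.10.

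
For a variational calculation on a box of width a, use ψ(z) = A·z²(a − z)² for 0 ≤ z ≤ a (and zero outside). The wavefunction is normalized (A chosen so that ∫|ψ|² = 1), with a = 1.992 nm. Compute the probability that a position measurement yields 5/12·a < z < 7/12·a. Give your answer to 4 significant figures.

P ≈ 0.3953

The probability is P = ∫ |ψ|² dz over [5/12·a, 7/12·a].
Since A² = 1/(a^9/630), this is the region integral divided by the full normalization integral.
In terms of u = z/a (A² and the length scale cancel between numerator and denominator), P = [∫_{5/12}^{7/12} u^4·(1 - u)^4 du] / [∫_{0}^{1} u^4·(1 - u)^4 du].
Using ∫ u^4·(1 - u)^4 du = u^5·(70·u^4 - 315·u^3 + 540·u^2 - 420·u + 126)/630, the numerator is ≈ 0.000627524 and the denominator is 1/630.
The result is P = 0.39534.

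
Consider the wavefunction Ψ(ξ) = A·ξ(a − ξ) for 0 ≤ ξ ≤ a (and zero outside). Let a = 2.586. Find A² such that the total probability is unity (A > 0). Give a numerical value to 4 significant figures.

A^2 ≈ 0.2594

Require ∫ |Ψ|² dξ = 1 over the whole domain.
Expanding the polynomial and integrating term by term, carrying out the integral gives A² · a^5/30.
Hence A² = 1/[a^5/30].
With a = 2.586: A² = 0.25941 and A = 0.50932.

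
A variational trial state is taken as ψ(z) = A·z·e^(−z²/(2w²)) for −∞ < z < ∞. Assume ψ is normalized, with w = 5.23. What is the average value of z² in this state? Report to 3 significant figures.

By definition ⟨z²⟩ = ∫ z^2 |ψ(z)|² dz.
Since the A² factors cancel between numerator and denominator, ⟨z²⟩ = 3·w^2/2.
Putting w = 5.23 gives 41.03.

⟨z^2⟩ ≈ 41.0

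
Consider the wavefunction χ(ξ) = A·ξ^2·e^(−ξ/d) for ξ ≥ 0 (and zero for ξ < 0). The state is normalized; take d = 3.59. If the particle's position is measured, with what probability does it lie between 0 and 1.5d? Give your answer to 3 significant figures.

|χ|² is the probability density, so P = ∫_{0}^{1.5d} |χ|² dξ.
Since A² = 1/(3·d^5/4), this is the region integral divided by the full normalization integral.
In terms of u = ξ/d (A² and the length scale cancel between numerator and denominator), P = [∫_{0}^{1.5} u^4·e^(-2·u) du] / [∫_{0}^{∞} u^4·e^(-2·u) du].
With ∫ u^4·e^(-2·u) du = -(u^4/2 + u^3 + 3·u^2/2 + 3·u/2 + 3/4)·e^(-2·u) + C, the region integral is 3/4 - 393·e^(-3)/32 and the full one is 3/4.
The result is P = 0.1847.

P ≈ 0.185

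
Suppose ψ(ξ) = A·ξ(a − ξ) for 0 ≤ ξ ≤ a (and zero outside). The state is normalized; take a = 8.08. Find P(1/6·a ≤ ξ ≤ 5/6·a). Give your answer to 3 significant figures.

P = ∫_{1/6·a}^{5/6·a} |ψ(ξ)|² dξ.
With A² fixed by ∫|ψ|² = 1, i.e. A² = (a^5/30)^(−1), substitute and integrate.
In terms of u = ξ/a (A² and the length scale cancel between numerator and denominator), P = [∫_{1/6}^{5/6} u^2·(1 - u)^2 du] / [∫_{0}^{1} u^2·(1 - u)^2 du].
An antiderivative of u^2·(1 - u)^2 is u^3·(6·u^2 - 15·u + 10)/30; evaluating from 1/6 to 5/6 gives 301/9720, while the full integral is 1/30.
Taking the ratio, P = 301/324.

P ≈ 0.929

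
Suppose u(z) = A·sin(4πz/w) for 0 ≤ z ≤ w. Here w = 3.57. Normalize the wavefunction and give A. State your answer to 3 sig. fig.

The normalization condition is ∫|u|² dz = 1 from 0 to w.
Carrying out the integral gives A² · w/2.
Plugging in w = 3.57 yields A = 0.7485.

A ≈ 0.748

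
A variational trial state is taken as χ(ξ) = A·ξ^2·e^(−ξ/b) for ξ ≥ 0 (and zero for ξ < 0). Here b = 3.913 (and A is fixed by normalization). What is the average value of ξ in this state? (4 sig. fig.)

⟨ξ⟩ = ∫ ξ |χ|² dξ over the full domain.
Evaluating both integrals, ⟨ξ⟩ = 5·b/2.
With b = 3.913, ⟨ξ⟩ = 9.7825.

⟨ξ⟩ ≈ 9.783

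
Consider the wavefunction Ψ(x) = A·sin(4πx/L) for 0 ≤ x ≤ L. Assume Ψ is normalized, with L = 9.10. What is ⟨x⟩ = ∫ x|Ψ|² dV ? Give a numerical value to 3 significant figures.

The expectation value is the |Ψ|²-weighted average of x: ∫ x|Ψ|² dx.
Evaluating both integrals, ⟨x⟩ = L/2.
Putting L = 9.10 gives 4.550.

⟨x⟩ ≈ 4.55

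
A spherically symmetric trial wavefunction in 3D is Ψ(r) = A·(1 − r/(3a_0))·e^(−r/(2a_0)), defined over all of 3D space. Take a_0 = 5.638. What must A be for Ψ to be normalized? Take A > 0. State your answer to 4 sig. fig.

Normalization requires ∫|Ψ|² 4πr² dr = 1, integrated from 0 to ∞.
∫|Ψ|² 4πr² dr = A²·(8·π·a_0^3/3).
So A² = (8·π·a_0^3/3)^(−1).
Plugging in a_0 = 5.638 yields A = 0.025808.

A ≈ 0.02581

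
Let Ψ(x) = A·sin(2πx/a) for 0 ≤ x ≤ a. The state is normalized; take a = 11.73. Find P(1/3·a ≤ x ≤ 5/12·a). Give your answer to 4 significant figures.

|Ψ|² is the probability density, so P = ∫_{1/3·a}^{5/12·a} |Ψ|² dx.
The normalization integral ∫|Ψ|²dx over the whole domain equals a/2·A², and A² cancels in the ratio.
Substituting u = x/a, A² and the length scale cancel in the ratio: P = ∫_{1/3}^{5/12} sin(2·π·u)^2 du / ∫_{0}^{1} sin(2·π·u)^2 du.
With ∫ sin(2·π·u)^2 du = u/2 - sin(4·π·u)/(8·π) + C, the region integral is 1/24 and the full one is 1/2.
Evaluating gives P = 1/12.

P ≈ 0.08333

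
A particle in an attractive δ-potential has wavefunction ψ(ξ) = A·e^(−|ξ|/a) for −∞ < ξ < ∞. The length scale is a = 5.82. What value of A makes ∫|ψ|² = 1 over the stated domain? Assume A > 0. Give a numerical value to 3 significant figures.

A ≈ 0.415

We need A² ∫|f|² dξ = 1, taking the integral from −∞ to ∞.
Recall ∫₀^∞ ξ^m e^(−ξ/β) dξ = m!·β^(m+1), the integral (without the A² prefactor) comes out to a.
With a = 5.82: A² = 0.1718 and A = 0.4145.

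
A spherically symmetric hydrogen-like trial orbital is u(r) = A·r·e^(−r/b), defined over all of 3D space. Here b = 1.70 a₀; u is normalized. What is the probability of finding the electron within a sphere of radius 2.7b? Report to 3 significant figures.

P ≈ 0.627

With dV = 4πr²dr, the probability is ∫|u|² dV over r ≤ 2.7b.
The full normalization integral is A²·[3·π·b^5] = 1, fixing A².
Let t = r/b; then A², 4π and the length scale all cancel, so P = ∫_{0}^{2.7} t^4·e^(-2·t) dt ÷ ∫_{0}^{∞} t^4·e^(-2·t) dt.
With ∫ t^4·e^(-2·t) dt = -(t^4/2 + t^3 + 3·t^2/2 + 3·t/2 + 3/4)·e^(-2·t) + C, the region integral is ≈ 0.47002 and the full one is 3/4.
This evaluates to P = 0.6267.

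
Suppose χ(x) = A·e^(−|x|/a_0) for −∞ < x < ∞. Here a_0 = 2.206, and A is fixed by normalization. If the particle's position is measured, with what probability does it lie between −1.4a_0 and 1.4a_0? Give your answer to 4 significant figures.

|χ|² is the probability density, so P = ∫_{−1.4a_0}^{1.4a_0} |χ|² dx.
Since A² = 1/(a_0), this is the region integral divided by the full normalization integral.
By symmetry take twice the x ≥ 0 contribution in numerator and denominator; the 2's cancel. In terms of u = x/a_0 (A² and the length scale cancel between numerator and denominator), P = [∫_{0}^{1.4} e^(-2·u) du] / [∫_{0}^{∞} e^(-2·u) du].
With ∫ e^(-2·u) du = -e^(-2·u)/2 + C, the region integral is 1/2 - e^(-14/5)/2 and the full one is 1/2.
Taking the ratio, P = 0.93919.

P ≈ 0.9392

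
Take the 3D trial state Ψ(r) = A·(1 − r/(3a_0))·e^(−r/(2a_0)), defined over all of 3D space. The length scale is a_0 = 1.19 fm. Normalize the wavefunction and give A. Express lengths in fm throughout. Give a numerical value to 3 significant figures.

We need A² ∫|f|² 4πr² dr = 1, taking the integral from 0 to ∞.
The angular integral contributes 4π, leaving ∫₀^∞ r²|Ψ|² dr.
Recall ∫₀^∞ r^m e^(−r/β) dr = m!·β^(m+1), the integral (without the A² prefactor) comes out to 8·π·a_0^3/3.
So A² = (8·π·a_0^3/3)^(−1).
Substituting a_0 = 1.19 gives A² = 0.07083, so A = 0.2661.

A ≈ 0.266 fm^(-3/2)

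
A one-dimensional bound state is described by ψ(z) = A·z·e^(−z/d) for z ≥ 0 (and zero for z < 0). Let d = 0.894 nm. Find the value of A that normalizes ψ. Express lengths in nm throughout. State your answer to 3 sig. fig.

A ≈ 2.37 nm^(-3/2)

The normalization condition is ∫|ψ|² dz = 1 from 0 to ∞.
Carrying out the integral gives A² · d^3/4.
So A² = (d^3/4)^(−1).
Plugging in d = 0.894 yields A = 2.366.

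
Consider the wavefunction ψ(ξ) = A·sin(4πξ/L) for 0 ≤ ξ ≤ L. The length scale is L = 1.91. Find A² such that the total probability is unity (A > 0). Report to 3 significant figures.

We need A² ∫|f|² dξ = 1, taking the integral from 0 to L.
With ∫₀^L sin²(nπξ/L) dξ = L/2, carrying out the integral gives A² · L/2.
So A² = (L/2)^(−1).
With L = 1.91: A² = 1.047 and A = 1.023.

A^2 ≈ 1.05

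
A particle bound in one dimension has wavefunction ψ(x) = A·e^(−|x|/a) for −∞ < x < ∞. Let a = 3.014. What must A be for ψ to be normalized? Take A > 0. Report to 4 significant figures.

A ≈ 0.5760

We need A² ∫|f|² dx = 1, taking the integral from −∞ to ∞.
∫|ψ|² dx = A²·(a).
So A² = (a)^(−1).
With a = 3.014: A² = 0.33179 and A = 0.57601.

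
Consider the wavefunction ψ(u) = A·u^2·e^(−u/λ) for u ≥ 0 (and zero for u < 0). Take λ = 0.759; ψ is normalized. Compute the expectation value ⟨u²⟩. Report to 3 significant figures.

⟨u^2⟩ ≈ 4.32

By definition ⟨u²⟩ = ∫ u^2 |ψ(u)|² du.
Recall ∫₀^∞ u^m e^(−u/β) du = m!·β^(m+1), evaluating both integrals, ⟨u²⟩ = 15·λ^2/2.
Putting λ = 0.759 gives 4.321.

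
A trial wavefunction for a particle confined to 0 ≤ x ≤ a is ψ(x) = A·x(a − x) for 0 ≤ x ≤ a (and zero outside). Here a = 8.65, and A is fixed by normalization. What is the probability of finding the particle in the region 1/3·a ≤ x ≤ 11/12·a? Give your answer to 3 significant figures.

The probability is P = ∫ |ψ|² dx over [1/3·a, 11/12·a].
With A² fixed by ∫|ψ|² = 1, i.e. A² = (a^5/30)^(−1), substitute and integrate.
Let u = x/a; then A² and the length scale cancel, so P = ∫_{1/3}^{11/12} u^2·(1 - u)^2 du ÷ ∫_{0}^{1} u^2·(1 - u)^2 du.
An antiderivative of u^2·(1 - u)^2 is u^3·(6·u^2 - 15·u + 10)/30; evaluating from 1/3 to 11/12 gives ≈ 0.026168, while the full integral is 1/30.
Taking the ratio, P = 0.7850.

P ≈ 0.785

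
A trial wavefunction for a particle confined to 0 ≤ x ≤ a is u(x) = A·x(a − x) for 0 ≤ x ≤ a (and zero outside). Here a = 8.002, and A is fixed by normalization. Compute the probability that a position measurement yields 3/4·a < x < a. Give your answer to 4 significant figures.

P = ∫_{3/4·a}^{a} |u(x)|² dx.
The normalization integral ∫|u|²dx over the whole domain equals a^5/30·A², and A² cancels in the ratio.
In terms of t = x/a (A² and the length scale cancel between numerator and denominator), P = [∫_{3/4}^{1} t^2·(1 - t)^2 dt] / [∫_{0}^{1} t^2·(1 - t)^2 dt].
Using ∫ t^2·(1 - t)^2 dt = t^3·(6·t^2 - 15·t + 10)/30, the numerator is ≈ 0.00345052 and the denominator is 1/30.
The result is P = 53/512.

P ≈ 0.1035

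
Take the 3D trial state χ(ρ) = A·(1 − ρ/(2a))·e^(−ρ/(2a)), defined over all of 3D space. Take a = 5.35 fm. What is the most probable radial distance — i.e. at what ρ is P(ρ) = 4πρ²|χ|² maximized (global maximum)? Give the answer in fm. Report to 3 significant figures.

ρ ≈ 28.0 fm

Set d/dρ [P(ρ) = 4πρ²|χ|²] = 0 and solve for ρ > 0.
Solving yields ρ = a·(√(5) + 3).
With a = 5.35, the most probable radial distance is 28.01 fm.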